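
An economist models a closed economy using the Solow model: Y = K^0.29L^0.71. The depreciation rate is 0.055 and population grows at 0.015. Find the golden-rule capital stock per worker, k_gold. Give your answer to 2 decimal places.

k_gold ≈ 7.40

The effective depreciation rate is n + δ = 0.015 + 0.055 = 0.07.
Golden rule sets MPK = n+δ: 0.29·k^(0.29−1) = 0.07, so k_gold = (0.29/0.07)^(1/0.71) ≈ 7.4035.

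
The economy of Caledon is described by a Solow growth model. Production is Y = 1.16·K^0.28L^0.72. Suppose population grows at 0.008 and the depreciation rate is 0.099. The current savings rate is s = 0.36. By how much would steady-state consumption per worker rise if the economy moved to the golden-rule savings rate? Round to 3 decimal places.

Δc ≈ 0.026

Break-even investment rate: n + δ = 0.008 + 0.099 = 0.107.
Current steady state (s = 0.36): k* = (0.36·1.16/0.107)^(1/0.72) ≈ 6.6276, y* = 1.16·6.6276^0.28 ≈ 1.9699, c* = (1−0.36)·1.9699 ≈ 1.2607.
Maximizing c = f(k) − (n+δ)·k gives f'(k) = n+δ, i.e. 0.28·1.16·k^(0.28−1) = 0.107, so k_gold = (0.28·1.16/0.107)^(1/0.72) ≈ 4.6748.
y_gold = 1.16·4.6748^0.28 ≈ 1.7865, c_gold = y_gold − 0.107·k_gold ≈ 1.2862.
Gain: Δc = 1.2862 − 1.2607 ≈ 0.0255.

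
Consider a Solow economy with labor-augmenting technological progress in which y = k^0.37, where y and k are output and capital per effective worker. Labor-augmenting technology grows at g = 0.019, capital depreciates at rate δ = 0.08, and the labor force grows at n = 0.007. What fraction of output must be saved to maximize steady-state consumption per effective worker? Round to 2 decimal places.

Break-even investment rate: n + g + δ = 0.007 + 0.019 + 0.08 = 0.106.
At the golden rule MPK = n+g+δ, and in any Cobb-Douglas steady state s = (n+g+δ)·k/y = MPK·k/y = capital's share 0.37.

s_gold = 0.37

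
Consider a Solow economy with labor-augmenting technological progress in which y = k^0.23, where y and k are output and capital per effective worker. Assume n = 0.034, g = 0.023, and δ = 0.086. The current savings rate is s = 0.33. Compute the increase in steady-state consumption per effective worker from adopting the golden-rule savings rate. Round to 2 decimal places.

Δc ≈ 0.03

Break-even investment rate: n + g + δ = 0.034 + 0.023 + 0.086 = 0.143.
Current steady state (s = 0.33): k* = (0.33/0.143)^(1/0.77) ≈ 2.9625, y* = 2.9625^0.23 ≈ 1.2838, c* = (1−0.33)·1.2838 ≈ 0.8601.
Maximizing c = f(k) − (n+g+δ)·k gives f'(k) = n+g+δ, i.e. 0.23·k^(0.23−1) = 0.143, so k_gold = (0.23/0.143)^(1/0.77) ≈ 1.8537.
y_gold = 1.8537^0.23 ≈ 1.1525, c_gold = y_gold − 0.143·k_gold ≈ 0.8874.
Gain: Δc = 0.8874 − 0.8601 ≈ 0.0273.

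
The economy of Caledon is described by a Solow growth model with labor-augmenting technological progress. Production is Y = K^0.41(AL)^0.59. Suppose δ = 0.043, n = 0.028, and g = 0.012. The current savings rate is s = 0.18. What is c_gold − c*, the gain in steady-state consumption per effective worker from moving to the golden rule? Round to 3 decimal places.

Δc ≈ 0.386

Capital per effective worker breaks even when investment replaces (n + g + δ)·k; here n + g + δ = 0.083.
Current steady state (s = 0.18): k* = (0.18/0.083)^(1/0.59) ≈ 3.7138, y* = 3.7138^0.41 ≈ 1.7125, c* = (1−0.18)·1.7125 ≈ 1.4042.
Golden rule sets MPK = n+g+δ: 0.41·k^(0.41−1) = 0.083, so k_gold = (0.41/0.083)^(1/0.59) ≈ 14.9890.
y_gold = 14.9890^0.41 ≈ 3.0344, c_gold = y_gold − 0.083·k_gold ≈ 1.7903.
Gain: Δc = 1.7903 − 1.4042 ≈ 0.3860.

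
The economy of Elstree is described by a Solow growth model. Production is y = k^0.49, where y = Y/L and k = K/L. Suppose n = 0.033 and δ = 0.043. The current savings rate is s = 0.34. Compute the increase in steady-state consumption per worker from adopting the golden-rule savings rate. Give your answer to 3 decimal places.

Δc ≈ 0.272

n + δ = 0.033 + 0.043 = 0.076.
Current steady state (s = 0.34): k* = (0.34/0.076)^(1/0.51) ≈ 18.8718, y* = 18.8718^0.49 ≈ 4.2184, c* = (1−0.34)·4.2184 ≈ 2.7842.
Setting f'(k) = n+δ gives 0.49·k^(0.49−1) = 0.076, hence k_gold = (0.49/0.076)^(1/0.51) ≈ 38.6389.
y_gold = 38.6389^0.49 ≈ 5.9930, c_gold = y_gold − 0.076·k_gold ≈ 3.0564.
Gain: Δc = 3.0564 − 2.7842 ≈ 0.2723.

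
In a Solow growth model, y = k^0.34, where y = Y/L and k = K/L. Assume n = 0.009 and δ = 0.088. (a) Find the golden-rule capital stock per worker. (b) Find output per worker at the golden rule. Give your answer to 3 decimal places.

The effective depreciation rate is n + δ = 0.009 + 0.088 = 0.097.
Maximizing c = f(k) − (n+δ)·k gives f'(k) = n+δ, i.e. 0.34·k^(0.34−1) = 0.097, so k_gold = (0.34/0.097)^(1/0.66) ≈ 6.6883.
y_gold = 6.6883^0.34 ≈ 1.9081.

(a) k_gold ≈ 6.688; (b) y_gold ≈ 1.908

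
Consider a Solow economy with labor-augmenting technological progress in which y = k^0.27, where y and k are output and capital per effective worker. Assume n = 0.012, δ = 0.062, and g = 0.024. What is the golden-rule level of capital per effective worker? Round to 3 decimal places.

k_gold ≈ 4.008

Break-even investment rate: n + g + δ = 0.012 + 0.024 + 0.062 = 0.098.
Golden rule sets MPK = n+g+δ: 0.27·k^(0.27−1) = 0.098, so k_gold = (0.27/0.098)^(1/0.73) ≈ 4.0080.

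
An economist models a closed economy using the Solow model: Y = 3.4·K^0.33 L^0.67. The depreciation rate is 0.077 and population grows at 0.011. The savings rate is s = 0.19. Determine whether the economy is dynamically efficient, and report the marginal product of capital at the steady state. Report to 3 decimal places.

The effective depreciation rate is n + δ = 0.011 + 0.077 = 0.088.
Steady-state k*: s·A·k^0.33 = 0.088·k gives k* = (0.19·3.4/0.088)^(1/0.67) ≈ 19.5958.
MPK = 0.33·3.4·19.5958^(-0.67) ≈ 0.1528.
MPK > n+δ = 0.088, so the economy is dynamically efficient (under-saving).

dynamically efficient; MPK ≈ 0.153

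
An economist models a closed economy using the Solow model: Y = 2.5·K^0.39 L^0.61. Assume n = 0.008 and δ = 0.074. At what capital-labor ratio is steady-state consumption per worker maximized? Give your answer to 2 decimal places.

Capital per worker breaks even when investment replaces (n + δ)·k; here n + δ = 0.082.
At the golden rule the marginal product of capital equals n+δ: 0.39·2.5·k^(0.39−1) = 0.082. Solving, k_gold = (0.39·2.5/0.082)^(1/0.61) ≈ 57.8906.

k_gold ≈ 57.89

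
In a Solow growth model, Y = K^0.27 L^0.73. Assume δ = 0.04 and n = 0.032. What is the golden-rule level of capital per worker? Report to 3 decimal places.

The effective depreciation rate is n + δ = 0.032 + 0.04 = 0.072.
Golden rule sets MPK = n+δ: 0.27·k^(0.27−1) = 0.072, so k_gold = (0.27/0.072)^(1/0.73) ≈ 6.1143.

k_gold ≈ 6.114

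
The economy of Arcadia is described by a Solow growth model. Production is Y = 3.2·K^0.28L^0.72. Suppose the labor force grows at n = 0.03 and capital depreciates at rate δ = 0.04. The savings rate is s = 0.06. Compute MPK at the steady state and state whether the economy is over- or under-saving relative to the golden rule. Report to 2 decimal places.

Capital per worker breaks even when investment replaces (n + δ)·k; here n + δ = 0.07.
Steady-state k*: s·A·k^0.28 = 0.07·k gives k* = (0.06·3.2/0.07)^(1/0.72) ≈ 4.0608.
MPK = 0.28·3.2·4.0608^(-0.72) ≈ 0.3267.
MPK > n+δ = 0.07, so the economy is dynamically efficient (under-saving).

under-saving; MPK ≈ 0.33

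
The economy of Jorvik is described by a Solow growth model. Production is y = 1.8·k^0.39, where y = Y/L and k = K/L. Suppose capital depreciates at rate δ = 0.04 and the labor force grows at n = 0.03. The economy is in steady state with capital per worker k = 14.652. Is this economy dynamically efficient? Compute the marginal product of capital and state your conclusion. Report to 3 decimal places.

dynamically efficient; MPK ≈ 0.137

Break-even investment rate: n + δ = 0.03 + 0.04 = 0.07.
MPK = 0.39·1.8·k^(0.39−1) = 0.39·1.8·14.652^(-0.61) ≈ 0.1365.
MPK > 0.07, so the economy is dynamically efficient (under-saving).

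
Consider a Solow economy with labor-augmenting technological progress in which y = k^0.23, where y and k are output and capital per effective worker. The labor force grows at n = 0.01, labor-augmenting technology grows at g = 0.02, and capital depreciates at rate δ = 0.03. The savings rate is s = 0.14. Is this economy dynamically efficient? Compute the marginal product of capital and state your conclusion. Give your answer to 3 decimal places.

The effective depreciation rate is n + g + δ = 0.01 + 0.02 + 0.03 = 0.06.
Steady-state k*: s·k^0.23 = 0.06·k gives k* = (0.14/0.06)^(1/0.77) ≈ 3.0053.
MPK = 0.23·3.0053^(-0.77) ≈ 0.0986.
MPK > n+g+δ = 0.06, so the economy is dynamically efficient (under-saving).

dynamically efficient; MPK ≈ 0.099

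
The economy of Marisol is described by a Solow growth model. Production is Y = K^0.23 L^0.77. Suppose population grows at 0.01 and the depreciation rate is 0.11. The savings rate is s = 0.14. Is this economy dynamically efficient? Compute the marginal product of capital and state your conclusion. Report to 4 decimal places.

Capital per worker breaks even when investment replaces (n + δ)·k; here n + δ = 0.12.
Steady-state k*: s·k^0.23 = 0.12·k gives k* = (0.14/0.12)^(1/0.77) ≈ 1.2216.
MPK = 0.23·1.2216^(-0.77) ≈ 0.1971.
MPK > n+δ = 0.12, so the economy is dynamically efficient (under-saving).

dynamically efficient; MPK ≈ 0.1971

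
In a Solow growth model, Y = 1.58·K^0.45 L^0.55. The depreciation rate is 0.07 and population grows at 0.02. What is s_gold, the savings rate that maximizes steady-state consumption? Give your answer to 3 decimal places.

s_gold = 0.450

n + δ = 0.02 + 0.07 = 0.09.
At the golden rule MPK = n+δ, and in any Cobb-Douglas steady state s = (n+δ)·k/y = MPK·k/y = capital's share 0.45.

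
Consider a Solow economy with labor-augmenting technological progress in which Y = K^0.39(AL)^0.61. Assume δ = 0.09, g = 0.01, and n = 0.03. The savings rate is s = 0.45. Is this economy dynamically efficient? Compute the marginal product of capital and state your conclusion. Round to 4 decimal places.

The effective depreciation rate is n + g + δ = 0.03 + 0.01 + 0.09 = 0.13.
Steady-state k*: s·k^0.39 = 0.13·k gives k* = (0.45/0.13)^(1/0.61) ≈ 7.6568.
MPK = 0.39·7.6568^(-0.61) ≈ 0.1127.
MPK < n+g+δ = 0.13, so the economy is dynamically inefficient (over-saving).

dynamically inefficient; MPK ≈ 0.1127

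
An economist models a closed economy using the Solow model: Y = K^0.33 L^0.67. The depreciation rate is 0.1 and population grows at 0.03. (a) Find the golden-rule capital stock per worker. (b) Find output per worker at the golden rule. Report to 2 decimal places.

(a) k_gold ≈ 4.02; (b) y_gold ≈ 1.58

The effective depreciation rate is n + δ = 0.03 + 0.1 = 0.13.
At the golden rule the marginal product of capital equals n+δ: 0.33·k^(0.33−1) = 0.13. Solving, k_gold = (0.33/0.13)^(1/0.67) ≈ 4.0164.
y_gold = 4.0164^0.33 ≈ 1.5822.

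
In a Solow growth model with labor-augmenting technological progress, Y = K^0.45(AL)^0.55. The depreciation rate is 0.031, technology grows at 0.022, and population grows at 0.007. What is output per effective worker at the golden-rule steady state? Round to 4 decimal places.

The effective depreciation rate is n + g + δ = 0.007 + 0.022 + 0.031 = 0.06.
Maximizing c = f(k) − (n+g+δ)·k gives f'(k) = n+g+δ, i.e. 0.45·k^(0.45−1) = 0.06, so k_gold = (0.45/0.06)^(1/0.55) ≈ 38.9960.
Output: y_gold = k_gold^0.45 = 38.9960^0.45 ≈ 5.1995.

y_gold ≈ 5.1995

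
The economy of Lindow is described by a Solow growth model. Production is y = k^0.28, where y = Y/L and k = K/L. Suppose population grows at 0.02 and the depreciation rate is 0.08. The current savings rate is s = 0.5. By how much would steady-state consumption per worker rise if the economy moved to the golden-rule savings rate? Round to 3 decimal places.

n + δ = 0.02 + 0.08 = 0.1.
Current steady state (s = 0.5): k* = (0.5/0.1)^(1/0.72) ≈ 9.3496, y* = 9.3496^0.28 ≈ 1.8699, c* = (1−0.5)·1.8699 ≈ 0.9350.
Setting f'(k) = n+δ gives 0.28·k^(0.28−1) = 0.1, hence k_gold = (0.28/0.1)^(1/0.72) ≈ 4.1788.
y_gold = 4.1788^0.28 ≈ 1.4924, c_gold = y_gold − 0.1·k_gold ≈ 1.0746.
Gain: Δc = 1.0746 − 0.9350 ≈ 0.1396.

Δc ≈ 0.140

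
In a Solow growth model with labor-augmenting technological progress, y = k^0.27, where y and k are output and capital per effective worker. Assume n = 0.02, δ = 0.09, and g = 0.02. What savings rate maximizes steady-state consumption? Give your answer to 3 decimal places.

n + g + δ = 0.02 + 0.02 + 0.09 = 0.13.
At the golden rule MPK = n+g+δ, and in any Cobb-Douglas steady state s = (n+g+δ)·k/y = MPK·k/y = capital's share 0.27.

s_gold = 0.270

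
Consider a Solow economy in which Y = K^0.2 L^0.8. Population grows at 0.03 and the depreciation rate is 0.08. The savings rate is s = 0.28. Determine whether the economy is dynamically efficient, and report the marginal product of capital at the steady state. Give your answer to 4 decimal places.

dynamically inefficient; MPK ≈ 0.0786

The effective depreciation rate is n + δ = 0.03 + 0.08 = 0.11.
Steady-state k*: s·k^0.2 = 0.11·k gives k* = (0.28/0.11)^(1/0.8) ≈ 3.2152.
MPK = 0.2·3.2152^(-0.8) ≈ 0.0786.
MPK < n+δ = 0.11, so the economy is dynamically inefficient (over-saving).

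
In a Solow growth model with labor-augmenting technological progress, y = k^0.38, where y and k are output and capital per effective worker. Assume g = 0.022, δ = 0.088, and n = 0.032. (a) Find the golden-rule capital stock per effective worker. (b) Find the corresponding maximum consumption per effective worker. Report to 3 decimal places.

The effective depreciation rate is n + g + δ = 0.032 + 0.022 + 0.088 = 0.142.
At the golden rule the marginal product of capital equals n+g+δ: 0.38·k^(0.38−1) = 0.142. Solving, k_gold = (0.38/0.142)^(1/0.62) ≈ 4.8922.
y_gold = 4.8922^0.38 ≈ 1.8282; c_gold = y_gold − 0.142·k_gold ≈ 1.1335.

(a) k_gold ≈ 4.892; (b) c_gold ≈ 1.133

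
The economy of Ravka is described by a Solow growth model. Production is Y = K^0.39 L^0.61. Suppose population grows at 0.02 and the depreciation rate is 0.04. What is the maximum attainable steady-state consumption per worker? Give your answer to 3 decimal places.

The effective depreciation rate is n + δ = 0.02 + 0.04 = 0.06.
At the golden rule the marginal product of capital equals n+δ: 0.39·k^(0.39−1) = 0.06. Solving, k_gold = (0.39/0.06)^(1/0.61) ≈ 21.5102.
y_gold = 21.5102^0.39 ≈ 3.3093.
c_gold = y_gold − (n+δ)·k_gold = 3.3093 − 0.06·21.5102 ≈ 2.0187.

c_gold ≈ 2.019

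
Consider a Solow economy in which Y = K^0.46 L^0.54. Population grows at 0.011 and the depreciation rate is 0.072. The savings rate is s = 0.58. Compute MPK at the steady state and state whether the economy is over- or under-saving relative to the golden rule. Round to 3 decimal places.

The effective depreciation rate is n + δ = 0.011 + 0.072 = 0.083.
Steady-state k*: s·k^0.46 = 0.083·k gives k* = (0.58/0.083)^(1/0.54) ≈ 36.6109.
MPK = 0.46·36.6109^(-0.54) ≈ 0.0658.
MPK < n+δ = 0.083, so the economy is dynamically inefficient (over-saving).

over-saving; MPK ≈ 0.066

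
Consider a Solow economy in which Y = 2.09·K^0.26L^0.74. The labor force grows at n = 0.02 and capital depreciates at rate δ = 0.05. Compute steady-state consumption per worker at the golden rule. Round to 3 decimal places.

The effective depreciation rate is n + δ = 0.02 + 0.05 = 0.07.
Maximizing c = f(k) − (n+δ)·k gives f'(k) = n+δ, i.e. 0.26·2.09·k^(0.26−1) = 0.07, so k_gold = (0.26·2.09/0.07)^(1/0.74) ≈ 15.9489.
y_gold = 2.09·15.9489^0.26 ≈ 4.2939.
c_gold = y_gold − (n+δ)·k_gold = 4.2939 − 0.07·15.9489 ≈ 3.1775.

c_gold ≈ 3.178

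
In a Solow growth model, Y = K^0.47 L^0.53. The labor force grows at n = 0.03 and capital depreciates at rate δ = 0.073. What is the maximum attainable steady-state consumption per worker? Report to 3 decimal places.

Capital per worker breaks even when investment replaces (n + δ)·k; here n + δ = 0.103.
Golden rule sets MPK = n+δ: 0.47·k^(0.47−1) = 0.103, so k_gold = (0.47/0.103)^(1/0.53) ≈ 17.5343.
y_gold = 17.5343^0.47 ≈ 3.8426.
c_gold = y_gold − (n+δ)·k_gold = 3.8426 − 0.103·17.5343 ≈ 2.0366.

c_gold ≈ 2.037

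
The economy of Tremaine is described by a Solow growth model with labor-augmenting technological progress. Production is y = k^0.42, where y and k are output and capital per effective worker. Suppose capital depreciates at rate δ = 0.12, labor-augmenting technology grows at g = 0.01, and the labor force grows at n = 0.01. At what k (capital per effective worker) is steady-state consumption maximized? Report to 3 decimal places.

n + g + δ = 0.01 + 0.01 + 0.12 = 0.14.
Maximizing c = f(k) − (n+g+δ)·k gives f'(k) = n+g+δ, i.e. 0.42·k^(0.42−1) = 0.14, so k_gold = (0.42/0.14)^(1/0.58) ≈ 6.6470.

k_gold ≈ 6.647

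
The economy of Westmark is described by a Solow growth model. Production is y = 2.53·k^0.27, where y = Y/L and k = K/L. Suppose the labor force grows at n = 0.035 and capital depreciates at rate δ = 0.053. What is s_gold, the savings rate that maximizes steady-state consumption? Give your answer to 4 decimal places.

The effective depreciation rate is n + δ = 0.035 + 0.053 = 0.088.
At the golden rule MPK = n+δ, and in any Cobb-Douglas steady state s = (n+δ)·k/y = MPK·k/y = capital's share 0.27.

s_gold = 0.2700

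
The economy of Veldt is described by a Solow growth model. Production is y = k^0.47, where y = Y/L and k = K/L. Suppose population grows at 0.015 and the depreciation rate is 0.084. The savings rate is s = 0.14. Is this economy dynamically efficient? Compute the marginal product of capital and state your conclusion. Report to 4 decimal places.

Break-even investment rate: n + δ = 0.015 + 0.084 = 0.099.
Steady-state k*: s·k^0.47 = 0.099·k gives k* = (0.14/0.099)^(1/0.53) ≈ 1.9229.
MPK = 0.47·1.9229^(-0.53) ≈ 0.3324.
MPK > n+δ = 0.099, so the economy is dynamically efficient (under-saving).

dynamically efficient; MPK ≈ 0.3324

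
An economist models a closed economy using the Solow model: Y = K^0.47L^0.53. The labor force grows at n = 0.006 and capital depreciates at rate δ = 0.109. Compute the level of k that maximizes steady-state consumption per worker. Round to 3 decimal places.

The effective depreciation rate is n + δ = 0.006 + 0.109 = 0.115.
Maximizing c = f(k) − (n+δ)·k gives f'(k) = n+δ, i.e. 0.47·k^(0.47−1) = 0.115, so k_gold = (0.47/0.115)^(1/0.53) ≈ 14.2425.

k_gold ≈ 14.242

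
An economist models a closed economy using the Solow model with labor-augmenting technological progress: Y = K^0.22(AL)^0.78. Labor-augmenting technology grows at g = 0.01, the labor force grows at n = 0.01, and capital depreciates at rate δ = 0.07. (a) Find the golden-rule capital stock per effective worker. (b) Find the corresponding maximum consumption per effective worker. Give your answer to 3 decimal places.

The effective depreciation rate is n + g + δ = 0.01 + 0.01 + 0.07 = 0.09.
At the golden rule the marginal product of capital equals n+g+δ: 0.22·k^(0.22−1) = 0.09. Solving, k_gold = (0.22/0.09)^(1/0.78) ≈ 3.1453.
y_gold = 3.1453^0.22 ≈ 1.2867; c_gold = y_gold − 0.09·k_gold ≈ 1.0036.

(a) k_gold ≈ 3.145; (b) c_gold ≈ 1.004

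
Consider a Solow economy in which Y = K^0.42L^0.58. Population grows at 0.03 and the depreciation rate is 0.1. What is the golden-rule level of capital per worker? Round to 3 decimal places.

The effective depreciation rate is n + δ = 0.03 + 0.1 = 0.13.
Setting f'(k) = n+δ gives 0.42·k^(0.42−1) = 0.13, hence k_gold = (0.42/0.13)^(1/0.58) ≈ 7.5529.

k_gold ≈ 7.553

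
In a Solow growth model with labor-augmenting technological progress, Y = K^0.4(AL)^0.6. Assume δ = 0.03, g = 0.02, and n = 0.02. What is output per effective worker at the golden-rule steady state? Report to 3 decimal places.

y_gold ≈ 3.196

Capital per effective worker breaks even when investment replaces (n + g + δ)·k; here n + g + δ = 0.07.
Maximizing c = f(k) − (n+g+δ)·k gives f'(k) = n+g+δ, i.e. 0.4·k^(0.4−1) = 0.07, so k_gold = (0.4/0.07)^(1/0.6) ≈ 18.2643.
Output: y_gold = k_gold^0.4 = 18.2643^0.4 ≈ 3.1963.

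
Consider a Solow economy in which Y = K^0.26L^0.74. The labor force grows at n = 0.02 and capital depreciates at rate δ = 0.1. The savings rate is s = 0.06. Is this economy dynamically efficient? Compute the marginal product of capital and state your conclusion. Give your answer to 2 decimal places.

Break-even investment rate: n + δ = 0.02 + 0.1 = 0.12.
Steady-state k*: s·k^0.26 = 0.12·k gives k* = (0.06/0.12)^(1/0.74) ≈ 0.3919.
MPK = 0.26·0.3919^(-0.74) ≈ 0.5200.
MPK > n+δ = 0.12, so the economy is dynamically efficient (under-saving).

dynamically efficient; MPK ≈ 0.52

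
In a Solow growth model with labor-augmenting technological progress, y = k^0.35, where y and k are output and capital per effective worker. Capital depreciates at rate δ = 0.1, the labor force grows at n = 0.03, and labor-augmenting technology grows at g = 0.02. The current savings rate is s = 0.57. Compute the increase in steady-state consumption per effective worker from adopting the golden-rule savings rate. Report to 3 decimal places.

Δc ≈ 0.143

The effective depreciation rate is n + g + δ = 0.03 + 0.02 + 0.1 = 0.15.
Current steady state (s = 0.57): k* = (0.57/0.15)^(1/0.65) ≈ 7.7978, y* = 7.7978^0.35 ≈ 2.0521, c* = (1−0.57)·2.0521 ≈ 0.8824.
Setting f'(k) = n+g+δ gives 0.35·k^(0.35−1) = 0.15, hence k_gold = (0.35/0.15)^(1/0.65) ≈ 3.6823.
y_gold = 3.6823^0.35 ≈ 1.5781, c_gold = y_gold − 0.15·k_gold ≈ 1.0258.
Gain: Δc = 1.0258 − 0.8824 ≈ 0.1434.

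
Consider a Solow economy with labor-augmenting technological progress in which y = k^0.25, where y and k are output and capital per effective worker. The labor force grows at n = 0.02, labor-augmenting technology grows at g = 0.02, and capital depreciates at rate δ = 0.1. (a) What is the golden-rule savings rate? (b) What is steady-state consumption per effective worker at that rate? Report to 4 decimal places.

(a) s_gold = 0.2500; (b) c_gold ≈ 0.9099

The effective depreciation rate is n + g + δ = 0.02 + 0.02 + 0.1 = 0.14.
For Cobb-Douglas, s_gold equals capital's share: s_gold = 0.25.
Setting f'(k) = n+g+δ gives 0.25·k^(0.25−1) = 0.14, hence k_gold = (0.25/0.14)^(1/0.75) ≈ 2.1665.
y_gold = 2.1665^0.25 ≈ 1.2132; c_gold = (1−0.25)·y_gold ≈ 0.9099.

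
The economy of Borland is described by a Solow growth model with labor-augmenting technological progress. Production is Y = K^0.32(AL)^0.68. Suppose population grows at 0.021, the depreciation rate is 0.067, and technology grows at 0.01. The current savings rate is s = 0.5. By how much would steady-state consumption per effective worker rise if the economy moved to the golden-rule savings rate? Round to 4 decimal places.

Δc ≈ 0.1102

Capital per effective worker breaks even when investment replaces (n + g + δ)·k; here n + g + δ = 0.098.
Current steady state (s = 0.5): k* = (0.5/0.098)^(1/0.68) ≈ 10.9850, y* = 10.9850^0.32 ≈ 2.1531, c* = (1−0.5)·2.1531 ≈ 1.0765.
Setting f'(k) = n+g+δ gives 0.32·k^(0.32−1) = 0.098, hence k_gold = (0.32/0.098)^(1/0.68) ≈ 5.6986.
y_gold = 5.6986^0.32 ≈ 1.7452, c_gold = y_gold − 0.098·k_gold ≈ 1.1867.
Gain: Δc = 1.1867 − 1.0765 ≈ 0.1102.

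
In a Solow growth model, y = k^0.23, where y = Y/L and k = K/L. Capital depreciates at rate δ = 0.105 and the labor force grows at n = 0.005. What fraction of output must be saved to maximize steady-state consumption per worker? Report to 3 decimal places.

s_gold = 0.230

The effective depreciation rate is n + δ = 0.005 + 0.105 = 0.11.
At the golden rule MPK = n+δ, and in any Cobb-Douglas steady state s = (n+δ)·k/y = MPK·k/y = capital's share 0.23.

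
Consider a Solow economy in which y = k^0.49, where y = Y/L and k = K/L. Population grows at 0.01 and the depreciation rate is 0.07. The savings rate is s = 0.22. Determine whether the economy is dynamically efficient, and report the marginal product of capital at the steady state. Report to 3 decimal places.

dynamically efficient; MPK ≈ 0.178

n + δ = 0.01 + 0.07 = 0.08.
Steady-state k*: s·k^0.49 = 0.08·k gives k* = (0.22/0.08)^(1/0.51) ≈ 7.2684.
MPK = 0.49·7.2684^(-0.51) ≈ 0.1782.
MPK > n+δ = 0.08, so the economy is dynamically efficient (under-saving).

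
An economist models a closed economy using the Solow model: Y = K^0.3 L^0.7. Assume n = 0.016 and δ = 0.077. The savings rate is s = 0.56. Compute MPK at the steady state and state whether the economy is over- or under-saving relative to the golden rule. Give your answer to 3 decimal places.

n + δ = 0.016 + 0.077 = 0.093.
Steady-state k*: s·k^0.3 = 0.093·k gives k* = (0.56/0.093)^(1/0.7) ≈ 12.9976.
MPK = 0.3·12.9976^(-0.7) ≈ 0.0498.
MPK < n+δ = 0.093, so the economy is dynamically inefficient (over-saving).

over-saving; MPK ≈ 0.050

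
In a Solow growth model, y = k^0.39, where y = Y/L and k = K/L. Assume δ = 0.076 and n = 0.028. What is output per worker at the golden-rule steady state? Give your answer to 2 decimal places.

y_gold ≈ 2.33

The effective depreciation rate is n + δ = 0.028 + 0.076 = 0.104.
Setting f'(k) = n+δ gives 0.39·k^(0.39−1) = 0.104, hence k_gold = (0.39/0.104)^(1/0.61) ≈ 8.7304.
Output: y_gold = k_gold^0.39 = 8.7304^0.39 ≈ 2.3281.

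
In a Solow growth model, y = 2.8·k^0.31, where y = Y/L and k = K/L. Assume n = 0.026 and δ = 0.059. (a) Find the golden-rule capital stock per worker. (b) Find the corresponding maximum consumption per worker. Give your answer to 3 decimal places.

Capital per worker breaks even when investment replaces (n + δ)·k; here n + δ = 0.085.
Setting f'(k) = n+δ gives 0.31·2.8·k^(0.31−1) = 0.085, hence k_gold = (0.31·2.8/0.085)^(1/0.69) ≈ 29.0045.
y_gold = 2.8·29.0045^0.31 ≈ 7.9528; c_gold = y_gold − 0.085·k_gold ≈ 5.4875.

(a) k_gold ≈ 29.004; (b) c_gold ≈ 5.487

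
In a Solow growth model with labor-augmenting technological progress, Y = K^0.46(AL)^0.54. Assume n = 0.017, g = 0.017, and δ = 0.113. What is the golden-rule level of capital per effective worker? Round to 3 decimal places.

k_gold ≈ 8.270

n + g + δ = 0.017 + 0.017 + 0.113 = 0.147.
Maximizing c = f(k) − (n+g+δ)·k gives f'(k) = n+g+δ, i.e. 0.46·k^(0.46−1) = 0.147, so k_gold = (0.46/0.147)^(1/0.54) ≈ 8.2696.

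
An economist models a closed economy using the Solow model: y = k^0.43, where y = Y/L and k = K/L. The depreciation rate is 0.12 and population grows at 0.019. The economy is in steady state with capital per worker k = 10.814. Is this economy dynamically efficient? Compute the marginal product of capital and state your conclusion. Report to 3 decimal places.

dynamically inefficient; MPK ≈ 0.111

The effective depreciation rate is n + δ = 0.019 + 0.12 = 0.139.
MPK = 0.43·k^(0.43−1) = 0.43·10.814^(-0.57) ≈ 0.1107.
MPK < 0.139, so the economy is dynamically inefficient (over-saving).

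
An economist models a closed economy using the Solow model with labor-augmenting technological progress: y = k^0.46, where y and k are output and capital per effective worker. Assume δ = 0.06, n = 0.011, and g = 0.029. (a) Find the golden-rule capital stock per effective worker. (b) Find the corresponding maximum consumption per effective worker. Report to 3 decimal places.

n + g + δ = 0.011 + 0.029 + 0.06 = 0.1.
Golden rule sets MPK = n+g+δ: 0.46·k^(0.46−1) = 0.1, so k_gold = (0.46/0.1)^(1/0.54) ≈ 16.8783.
y_gold = 16.8783^0.46 ≈ 3.6692; c_gold = y_gold − 0.1·k_gold ≈ 1.9814.

(a) k_gold ≈ 16.878; (b) c_gold ≈ 1.981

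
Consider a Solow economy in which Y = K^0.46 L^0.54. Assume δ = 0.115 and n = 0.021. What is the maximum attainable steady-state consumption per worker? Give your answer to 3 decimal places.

n + δ = 0.021 + 0.115 = 0.136.
At the golden rule the marginal product of capital equals n+δ: 0.46·k^(0.46−1) = 0.136. Solving, k_gold = (0.46/0.136)^(1/0.54) ≈ 9.5507.
y_gold = 9.5507^0.46 ≈ 2.8237.
c_gold = y_gold − (n+δ)·k_gold = 2.8237 − 0.136·9.5507 ≈ 1.5248.

c_gold ≈ 1.525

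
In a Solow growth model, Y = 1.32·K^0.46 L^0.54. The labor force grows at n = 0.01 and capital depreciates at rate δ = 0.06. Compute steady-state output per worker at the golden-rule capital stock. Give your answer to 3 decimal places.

Break-even investment rate: n + δ = 0.01 + 0.06 = 0.07.
Setting f'(k) = n+δ gives 0.46·1.32·k^(0.46−1) = 0.07, hence k_gold = (0.46·1.32/0.07)^(1/0.54) ≈ 54.6349.
Output: y_gold = 1.32·k_gold^0.46 = 1.32·54.6349^0.46 ≈ 8.3140.

y_gold ≈ 8.314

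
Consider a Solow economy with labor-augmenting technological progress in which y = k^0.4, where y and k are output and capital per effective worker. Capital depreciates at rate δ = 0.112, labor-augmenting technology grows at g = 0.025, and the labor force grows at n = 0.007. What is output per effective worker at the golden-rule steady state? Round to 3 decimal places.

y_gold ≈ 1.976

n + g + δ = 0.007 + 0.025 + 0.112 = 0.144.
Golden rule sets MPK = n+g+δ: 0.4·k^(0.4−1) = 0.144, so k_gold = (0.4/0.144)^(1/0.6) ≈ 5.4890.
Output: y_gold = k_gold^0.4 = 5.4890^0.4 ≈ 1.9761.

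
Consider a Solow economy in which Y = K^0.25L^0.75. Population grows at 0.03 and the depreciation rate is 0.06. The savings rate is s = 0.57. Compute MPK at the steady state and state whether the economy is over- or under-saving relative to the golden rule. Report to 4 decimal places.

over-saving; MPK ≈ 0.0395

Break-even investment rate: n + δ = 0.03 + 0.06 = 0.09.
Steady-state k*: s·k^0.25 = 0.09·k gives k* = (0.57/0.09)^(1/0.75) ≈ 11.7177.
MPK = 0.25·11.7177^(-0.75) ≈ 0.0395.
MPK < n+δ = 0.09, so the economy is dynamically inefficient (over-saving).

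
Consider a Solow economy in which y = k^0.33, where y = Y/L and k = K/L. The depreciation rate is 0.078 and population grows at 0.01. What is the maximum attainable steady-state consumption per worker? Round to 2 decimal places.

c_gold ≈ 1.28

n + δ = 0.01 + 0.078 = 0.088.
Setting f'(k) = n+δ gives 0.33·k^(0.33−1) = 0.088, hence k_gold = (0.33/0.088)^(1/0.67) ≈ 7.1906.
y_gold = 7.1906^0.33 ≈ 1.9175.
c_gold = y_gold − (n+δ)·k_gold = 1.9175 − 0.088·7.1906 ≈ 1.2847.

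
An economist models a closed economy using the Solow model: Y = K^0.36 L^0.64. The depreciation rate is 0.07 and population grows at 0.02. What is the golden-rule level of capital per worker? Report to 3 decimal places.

The effective depreciation rate is n + δ = 0.02 + 0.07 = 0.09.
At the golden rule the marginal product of capital equals n+δ: 0.36·k^(0.36−1) = 0.09. Solving, k_gold = (0.36/0.09)^(1/0.64) ≈ 8.7241.

k_gold ≈ 8.724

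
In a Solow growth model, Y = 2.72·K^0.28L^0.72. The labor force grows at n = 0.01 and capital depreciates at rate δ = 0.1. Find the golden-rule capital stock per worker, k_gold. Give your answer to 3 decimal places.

n + δ = 0.01 + 0.1 = 0.11.
Setting f'(k) = n+δ gives 0.28·2.72·k^(0.28−1) = 0.11, hence k_gold = (0.28·2.72/0.11)^(1/0.72) ≈ 14.6937.

k_gold ≈ 14.694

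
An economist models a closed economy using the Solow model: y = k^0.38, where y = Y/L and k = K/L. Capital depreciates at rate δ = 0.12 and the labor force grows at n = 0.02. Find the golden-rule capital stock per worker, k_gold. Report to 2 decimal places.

k_gold ≈ 5.01

The effective depreciation rate is n + δ = 0.02 + 0.12 = 0.14.
At the golden rule the marginal product of capital equals n+δ: 0.38·k^(0.38−1) = 0.14. Solving, k_gold = (0.38/0.14)^(1/0.62) ≈ 5.0055.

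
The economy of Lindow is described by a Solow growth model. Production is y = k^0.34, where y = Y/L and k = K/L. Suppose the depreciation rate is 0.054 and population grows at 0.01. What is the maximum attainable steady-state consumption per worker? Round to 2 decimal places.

n + δ = 0.01 + 0.054 = 0.064.
Golden rule sets MPK = n+δ: 0.34·k^(0.34−1) = 0.064, so k_gold = (0.34/0.064)^(1/0.66) ≈ 12.5585.
y_gold = 12.5585^0.34 ≈ 2.3640.
c_gold = y_gold − (n+δ)·k_gold = 2.3640 − 0.064·12.5585 ≈ 1.5602.

c_gold ≈ 1.56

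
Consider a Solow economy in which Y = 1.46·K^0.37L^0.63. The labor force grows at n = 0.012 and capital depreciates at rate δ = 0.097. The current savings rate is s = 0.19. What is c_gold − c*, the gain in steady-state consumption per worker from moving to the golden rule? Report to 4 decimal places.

Δc ≈ 0.3079

The effective depreciation rate is n + δ = 0.012 + 0.097 = 0.109.
Current steady state (s = 0.19): k* = (0.19·1.46/0.109)^(1/0.63) ≈ 4.4049, y* = 1.46·4.4049^0.37 ≈ 2.5270, c* = (1−0.19)·2.5270 ≈ 2.0469.
Setting f'(k) = n+δ gives 0.37·1.46·k^(0.37−1) = 0.109, hence k_gold = (0.37·1.46/0.109)^(1/0.63) ≈ 12.6876.
y_gold = 1.46·12.6876^0.37 ≈ 3.7377, c_gold = y_gold − 0.109·k_gold ≈ 2.3547.
Gain: Δc = 2.3547 − 2.0469 ≈ 0.3079.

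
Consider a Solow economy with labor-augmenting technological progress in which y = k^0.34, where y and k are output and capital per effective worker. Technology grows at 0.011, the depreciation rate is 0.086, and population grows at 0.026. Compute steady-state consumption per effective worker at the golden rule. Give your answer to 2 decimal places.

c_gold ≈ 1.11

Capital per effective worker breaks even when investment replaces (n + g + δ)·k; here n + g + δ = 0.123.
Maximizing c = f(k) − (n+g+δ)·k gives f'(k) = n+g+δ, i.e. 0.34·k^(0.34−1) = 0.123, so k_gold = (0.34/0.123)^(1/0.66) ≈ 4.6671.
y_gold = 4.6671^0.34 ≈ 1.6884.
c_gold = y_gold − (n+g+δ)·k_gold = 1.6884 − 0.123·4.6671 ≈ 1.1143.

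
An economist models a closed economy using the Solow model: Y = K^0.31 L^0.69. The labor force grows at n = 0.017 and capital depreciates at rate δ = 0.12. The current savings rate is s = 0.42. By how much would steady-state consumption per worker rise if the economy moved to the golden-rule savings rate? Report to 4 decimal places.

The effective depreciation rate is n + δ = 0.017 + 0.12 = 0.137.
Current steady state (s = 0.42): k* = (0.42/0.137)^(1/0.69) ≈ 5.0712, y* = 5.0712^0.31 ≈ 1.6542, c* = (1−0.42)·1.6542 ≈ 0.9594.
Setting f'(k) = n+δ gives 0.31·k^(0.31−1) = 0.137, hence k_gold = (0.31/0.137)^(1/0.69) ≈ 3.2657.
y_gold = 3.2657^0.31 ≈ 1.4432, c_gold = y_gold − 0.137·k_gold ≈ 0.9958.
Gain: Δc = 0.9958 − 0.9594 ≈ 0.0364.

Δc ≈ 0.0364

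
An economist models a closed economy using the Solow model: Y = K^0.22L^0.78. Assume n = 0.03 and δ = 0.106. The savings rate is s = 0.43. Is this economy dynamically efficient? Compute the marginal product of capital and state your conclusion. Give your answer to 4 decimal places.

dynamically inefficient; MPK ≈ 0.0696

Break-even investment rate: n + δ = 0.03 + 0.106 = 0.136.
Steady-state k*: s·k^0.22 = 0.136·k gives k* = (0.43/0.136)^(1/0.78) ≈ 4.3746.
MPK = 0.22·4.3746^(-0.78) ≈ 0.0696.
MPK < n+δ = 0.136, so the economy is dynamically inefficient (over-saving).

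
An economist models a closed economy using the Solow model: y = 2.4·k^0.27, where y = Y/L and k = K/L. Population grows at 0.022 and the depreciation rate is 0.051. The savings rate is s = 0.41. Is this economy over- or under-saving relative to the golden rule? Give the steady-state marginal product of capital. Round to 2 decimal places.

Capital per worker breaks even when investment replaces (n + δ)·k; here n + δ = 0.073.
Steady-state k*: s·A·k^0.27 = 0.073·k gives k* = (0.41·2.4/0.073)^(1/0.73) ≈ 35.2774.
MPK = 0.27·2.4·35.2774^(-0.73) ≈ 0.0481.
MPK < n+δ = 0.073, so the economy is dynamically inefficient (over-saving).

over-saving; MPK ≈ 0.05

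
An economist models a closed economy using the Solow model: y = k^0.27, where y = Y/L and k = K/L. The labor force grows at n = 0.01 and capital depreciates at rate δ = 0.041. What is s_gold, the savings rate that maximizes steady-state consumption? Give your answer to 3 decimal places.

The effective depreciation rate is n + δ = 0.01 + 0.041 = 0.051.
At the golden rule MPK = n+δ, and in any Cobb-Douglas steady state s = (n+δ)·k/y = MPK·k/y = capital's share 0.27.

s_gold = 0.270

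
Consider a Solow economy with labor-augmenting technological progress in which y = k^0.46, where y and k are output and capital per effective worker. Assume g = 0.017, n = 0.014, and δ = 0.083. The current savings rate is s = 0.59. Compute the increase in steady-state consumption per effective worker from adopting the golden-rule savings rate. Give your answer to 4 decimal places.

Δc ≈ 0.1088

Capital per effective worker breaks even when investment replaces (n + g + δ)·k; here n + g + δ = 0.114.
Current steady state (s = 0.59): k* = (0.59/0.114)^(1/0.54) ≈ 20.9954, y* = 20.9954^0.46 ≈ 4.0567, c* = (1−0.59)·4.0567 ≈ 1.6633.
Maximizing c = f(k) − (n+g+δ)·k gives f'(k) = n+g+δ, i.e. 0.46·k^(0.46−1) = 0.114, so k_gold = (0.46/0.114)^(1/0.54) ≈ 13.2419.
y_gold = 13.2419^0.46 ≈ 3.2817, c_gold = y_gold − 0.114·k_gold ≈ 1.7721.
Gain: Δc = 1.7721 − 1.6633 ≈ 0.1088.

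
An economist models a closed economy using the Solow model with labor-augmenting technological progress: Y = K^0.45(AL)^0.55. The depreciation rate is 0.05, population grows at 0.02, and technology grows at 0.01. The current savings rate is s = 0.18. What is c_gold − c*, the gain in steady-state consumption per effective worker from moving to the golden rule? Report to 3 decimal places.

n + g + δ = 0.02 + 0.01 + 0.05 = 0.08.
Current steady state (s = 0.18): k* = (0.18/0.08)^(1/0.55) ≈ 4.3685, y* = 4.3685^0.45 ≈ 1.9416, c* = (1−0.18)·1.9416 ≈ 1.5921.
Setting f'(k) = n+g+δ gives 0.45·k^(0.45−1) = 0.08, hence k_gold = (0.45/0.08)^(1/0.55) ≈ 23.1132.
y_gold = 23.1132^0.45 ≈ 4.1090, c_gold = y_gold − 0.08·k_gold ≈ 2.2600.
Gain: Δc = 2.2600 − 1.5921 ≈ 0.6679.

Δc ≈ 0.668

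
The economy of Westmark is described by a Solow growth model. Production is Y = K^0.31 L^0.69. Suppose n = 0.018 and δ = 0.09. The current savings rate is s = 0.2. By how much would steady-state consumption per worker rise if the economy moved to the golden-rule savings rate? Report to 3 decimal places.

Δc ≈ 0.053

Break-even investment rate: n + δ = 0.018 + 0.09 = 0.108.
Current steady state (s = 0.2): k* = (0.2/0.108)^(1/0.69) ≈ 2.4425, y* = 2.4425^0.31 ≈ 1.3190, c* = (1−0.2)·1.3190 ≈ 1.0552.
Maximizing c = f(k) − (n+δ)·k gives f'(k) = n+δ, i.e. 0.31·k^(0.31−1) = 0.108, so k_gold = (0.31/0.108)^(1/0.69) ≈ 4.6098.
y_gold = 4.6098^0.31 ≈ 1.6060, c_gold = y_gold − 0.108·k_gold ≈ 1.1081.
Gain: Δc = 1.1081 − 1.0552 ≈ 0.0530.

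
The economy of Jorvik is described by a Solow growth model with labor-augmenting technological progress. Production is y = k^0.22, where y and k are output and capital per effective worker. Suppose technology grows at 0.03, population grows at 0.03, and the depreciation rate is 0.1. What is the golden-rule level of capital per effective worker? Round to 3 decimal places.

k_gold ≈ 1.504

Break-even investment rate: n + g + δ = 0.03 + 0.03 + 0.1 = 0.16.
Golden rule sets MPK = n+g+δ: 0.22·k^(0.22−1) = 0.16, so k_gold = (0.22/0.16)^(1/0.78) ≈ 1.5042.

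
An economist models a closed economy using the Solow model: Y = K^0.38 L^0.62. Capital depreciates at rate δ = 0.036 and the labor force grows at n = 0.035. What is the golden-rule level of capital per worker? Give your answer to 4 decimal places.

n + δ = 0.035 + 0.036 = 0.071.
Maximizing c = f(k) − (n+δ)·k gives f'(k) = n+δ, i.e. 0.38·k^(0.38−1) = 0.071, so k_gold = (0.38/0.071)^(1/0.62) ≈ 14.9638.

k_gold ≈ 14.9638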